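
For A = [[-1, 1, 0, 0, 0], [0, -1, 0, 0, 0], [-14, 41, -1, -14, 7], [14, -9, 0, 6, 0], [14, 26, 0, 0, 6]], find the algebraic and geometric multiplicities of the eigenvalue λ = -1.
algebraic multiplicity 3, geometric multiplicity 2

The characteristic polynomial is (x - 6)^2(x + 1)^3, so the factor x + 1 appears with exponent 3: the algebraic multiplicity is 3.

rank(A + I) = 3, so the eigenspace has dimension 5 - 3 = 2: the geometric multiplicity is 2.

Since 2 < 3, A is not diagonalizable.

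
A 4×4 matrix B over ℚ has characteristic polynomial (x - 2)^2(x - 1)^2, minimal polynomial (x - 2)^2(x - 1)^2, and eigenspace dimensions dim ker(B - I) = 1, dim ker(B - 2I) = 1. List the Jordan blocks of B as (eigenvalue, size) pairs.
λ = 1: algebraic multiplicity 2 (exponent in χ_B), largest block size 2 (exponent in m_B), 1 block (geometric multiplicity). This forces block sizes [2].
λ = 2: algebraic multiplicity 2 (exponent in χ_B), largest block size 2 (exponent in m_B), 1 block (geometric multiplicity). This forces block sizes [2].

Jordan blocks: (1, 2), (2, 2)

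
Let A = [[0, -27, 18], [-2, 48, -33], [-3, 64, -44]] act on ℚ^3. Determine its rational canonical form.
R = [[0, 0, -9], [1, 0, 0], [0, 1, 4]]

The invariant factors of A (the non-unit diagonal entries of the Smith normal form of xI - A over ℚ[x]) are (x - 3)(x^2 - x - 3), each dividing the next. The characteristic polynomial is their product, (x - 3)(x^2 - x - 3).

The rational canonical form is the block-diagonal matrix of companion matrices C(f_i):
R = [[0, 0, -9], [1, 0, 0], [0, 1, 4]].

Note the characteristic polynomial does not split into linear factors over ℚ, so A has no Jordan form over ℚ; the rational canonical form exists over any field.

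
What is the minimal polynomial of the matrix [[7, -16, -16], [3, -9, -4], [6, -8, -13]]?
m_A(x) = (x + 5)^2

The characteristic polynomial factors as (x + 5)^3. The minimal polynomial is ∏(x - λ)^{k_λ} where k_λ is the size of the largest Jordan block at λ.

For λ = -5: rank(A + 5I) = 1, and the largest Jordan block has size 2 (the smallest k with rank((A + 5I)^k) = rank((A + 5I)^(k+1))).

So m_A(x) = (x + 5)^2.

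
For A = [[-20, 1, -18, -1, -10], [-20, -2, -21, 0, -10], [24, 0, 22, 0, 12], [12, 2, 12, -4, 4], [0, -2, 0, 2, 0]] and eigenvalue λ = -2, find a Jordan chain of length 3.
v_1 = [[1, 0, -1, 0, 0]]^T, v_2 = [[0, 1, 0, 0, 0]]^T, v_3 = [[1, 0, 0, 2, -2]]^T

We seek v_1 ∈ ker((A + 2I)^3) \ ker((A + 2I)^2), then set v_{i+1} = (A + 2I) v_i.

One such chain is v_1 = [[1, 0, -1, 0, 0]]^T, v_2 = [[0, 1, 0, 0, 0]]^T, v_3 = [[1, 0, 0, 2, -2]]^T. Check: (A + 2I) v_3 = [[0, 0, 0, 0, 0]]^T = 0.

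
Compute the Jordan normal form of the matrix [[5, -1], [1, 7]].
The characteristic polynomial is det(xI - A) = (x - 6)^2, so the eigenvalues are 6 (algebraic multiplicity 2).

For λ = 6: rank(A - 6I) = 1, rank((A - 6I)^2) = 0. The eigenspace has dimension 2 - 1 = 1, so there is 1 Jordan block; the rank sequence gives block sizes [2].

Assembling the blocks gives the Jordan form J above.

J = [[6, 1], [0, 6]]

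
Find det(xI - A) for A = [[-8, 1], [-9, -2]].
χ_A(x) = (x + 5)^2

xI - A = [[x + 8, -1], [9, x + 2]].

Expanding det(xI - A) along the first row:
det(xI - A) = + (x + 8)·det([[x + 2]]) - (-1)·det([[9]]).

Evaluating gives χ_A(x) = x^2 + 10x + 25 = (x + 5)^2.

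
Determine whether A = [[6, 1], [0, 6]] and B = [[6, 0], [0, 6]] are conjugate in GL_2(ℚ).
No.

Both have characteristic polynomial (x - 6)^2, but the minimal polynomial of A is (x - 6)^2 while the minimal polynomial of B is x - 6. The minimal polynomial is a similarity invariant, so A and B are not similar.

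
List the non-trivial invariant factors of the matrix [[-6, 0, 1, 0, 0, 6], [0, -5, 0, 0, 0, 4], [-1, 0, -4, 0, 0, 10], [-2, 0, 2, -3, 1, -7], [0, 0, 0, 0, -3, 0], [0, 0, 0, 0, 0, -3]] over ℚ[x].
(x + 3)(x + 5), (x + 3)^2(x + 5)^2

The Jordan structure of A has elementary divisors (x + 5)^2, (x + 5), (x + 3)^2, (x + 3). Arranging the block sizes at each eigenvalue in decreasing order and taking row products gives the invariant factors.

Invariant factors (smallest first, each dividing the next): (x + 3)(x + 5), (x + 3)^2(x + 5)^2.

Check: the last factor (x + 3)^2(x + 5)^2 is the minimal polynomial, and the product (x + 3)^3(x + 5)^3 is the characteristic polynomial.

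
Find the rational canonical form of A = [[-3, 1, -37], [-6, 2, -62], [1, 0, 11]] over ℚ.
R = [[0, 0, 12], [1, 0, -26], [0, 1, 10]]

The invariant factors of A (the non-unit diagonal entries of the Smith normal form of xI - A over ℚ[x]) are (x - 6)(x^2 - 4x + 2), each dividing the next. The characteristic polynomial is their product, (x - 6)(x^2 - 4x + 2).

The rational canonical form is the block-diagonal matrix of companion matrices C(f_i):
R = [[0, 0, 12], [1, 0, -26], [0, 1, 10]].

Note the characteristic polynomial does not split into linear factors over ℚ, so A has no Jordan form over ℚ; the rational canonical form exists over any field.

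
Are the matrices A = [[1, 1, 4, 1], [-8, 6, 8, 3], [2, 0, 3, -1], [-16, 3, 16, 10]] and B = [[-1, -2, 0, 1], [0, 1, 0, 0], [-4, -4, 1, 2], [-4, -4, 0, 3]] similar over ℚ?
trace(A) = 20 but trace(B) = 4. The trace is a similarity invariant, so A and B are not similar.

No.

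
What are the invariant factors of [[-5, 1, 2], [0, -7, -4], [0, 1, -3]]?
The Jordan structure of A has elementary divisors (x + 5)^2, (x + 5). Arranging the block sizes at each eigenvalue in decreasing order and taking row products gives the invariant factors.

Invariant factors (smallest first, each dividing the next): x + 5, (x + 5)^2.

Check: the last factor (x + 5)^2 is the minimal polynomial, and the product (x + 5)^3 is the characteristic polynomial.

x + 5, (x + 5)^2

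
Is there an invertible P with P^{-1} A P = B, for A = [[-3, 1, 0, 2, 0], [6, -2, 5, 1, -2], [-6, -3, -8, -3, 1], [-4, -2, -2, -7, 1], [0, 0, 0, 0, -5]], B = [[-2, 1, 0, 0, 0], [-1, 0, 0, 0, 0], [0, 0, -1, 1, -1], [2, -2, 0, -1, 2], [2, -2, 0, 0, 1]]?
trace(A) = -25 but trace(B) = -3. The trace is a similarity invariant, so A and B are not similar.

No.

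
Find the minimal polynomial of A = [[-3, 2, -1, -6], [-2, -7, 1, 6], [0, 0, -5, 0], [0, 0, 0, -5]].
m_A(x) = (x + 5)^2

The characteristic polynomial factors as (x + 5)^4. The minimal polynomial is ∏(x - λ)^{k_λ} where k_λ is the size of the largest Jordan block at λ.

For λ = -5: rank(A + 5I) = 1, and the largest Jordan block has size 2 (the smallest k with rank((A + 5I)^k) = rank((A + 5I)^(k+1))).

So m_A(x) = (x + 5)^2.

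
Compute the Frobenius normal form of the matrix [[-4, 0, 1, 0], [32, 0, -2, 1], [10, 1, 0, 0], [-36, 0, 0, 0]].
The invariant factors of A (the non-unit diagonal entries of the Smith normal form of xI - A over ℚ[x]) are (x^2 + 2x - 6)^2, each dividing the next. The characteristic polynomial is their product, (x^2 + 2x - 6)^2.

The rational canonical form is the block-diagonal matrix of companion matrices C(f_i):
R = [[0, 0, 0, -36], [1, 0, 0, 24], [0, 1, 0, 8], [0, 0, 1, -4]].

Note the characteristic polynomial does not split into linear factors over ℚ, so A has no Jordan form over ℚ; the rational canonical form exists over any field.

R = [[0, 0, 0, -36], [1, 0, 0, 24], [0, 1, 0, 8], [0, 0, 1, -4]]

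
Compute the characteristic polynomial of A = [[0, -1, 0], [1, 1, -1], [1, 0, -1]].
χ_A(x) = x^3

xI - A = [[x, 1, 0], [-1, x - 1, 1], [-1, 0, x + 1]].

Expanding det(xI - A) along the first row:
det(xI - A) = + (x)·det([[x - 1, 1], [0, x + 1]]) - (1)·det([[-1, 1], [-1, x + 1]]) + (0)·det([[-1, x - 1], [-1, 0]]).

Evaluating gives χ_A(x) = x^3.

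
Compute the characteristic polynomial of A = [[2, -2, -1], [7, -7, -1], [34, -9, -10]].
xI - A = [[x - 2, 2, 1], [-7, x + 7, 1], [-34, 9, x + 10]].

Expanding det(xI - A) along the first row:
det(xI - A) = + (x - 2)·det([[x + 7, 1], [9, x + 10]]) - (2)·det([[-7, 1], [-34, x + 10]]) + (1)·det([[-7, x + 7], [-34, 9]]).

Evaluating gives χ_A(x) = x^3 + 15x^2 + 75x + 125 = (x + 5)^3.

χ_A(x) = (x + 5)^3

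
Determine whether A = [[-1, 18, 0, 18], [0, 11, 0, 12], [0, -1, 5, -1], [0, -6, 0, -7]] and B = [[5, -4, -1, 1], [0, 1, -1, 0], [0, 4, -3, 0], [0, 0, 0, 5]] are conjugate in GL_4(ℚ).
Both have characteristic polynomial (x - 5)^2(x + 1)^2, but the minimal polynomial of A is (x - 5)^2(x + 1) while the minimal polynomial of B is (x - 5)^2(x + 1)^2. The minimal polynomial is a similarity invariant, so A and B are not similar.

No.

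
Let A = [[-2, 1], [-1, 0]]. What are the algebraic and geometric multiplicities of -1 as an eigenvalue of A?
algebraic multiplicity 2, geometric multiplicity 1

The characteristic polynomial is (x + 1)^2, so the factor x + 1 appears with exponent 2: the algebraic multiplicity is 2.

rank(A + I) = 1, so the eigenspace has dimension 2 - 1 = 1: the geometric multiplicity is 1.

Since 1 < 2, A is not diagonalizable.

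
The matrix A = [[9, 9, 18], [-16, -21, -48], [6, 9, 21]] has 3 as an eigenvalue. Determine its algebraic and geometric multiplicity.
The characteristic polynomial is (x - 3)^3, so the factor x - 3 appears with exponent 3: the algebraic multiplicity is 3.

rank(A - 3I) = 1, so the eigenspace has dimension 3 - 1 = 2: the geometric multiplicity is 2.

Since 2 < 3, A is not diagonalizable.

algebraic multiplicity 3, geometric multiplicity 2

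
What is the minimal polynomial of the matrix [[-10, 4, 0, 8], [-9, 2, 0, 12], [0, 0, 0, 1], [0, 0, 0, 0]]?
m_A(x) = x^2(x + 4)^2

The characteristic polynomial factors as x^2(x + 4)^2. The minimal polynomial is ∏(x - λ)^{k_λ} where k_λ is the size of the largest Jordan block at λ.

For λ = -4: rank(A + 4I) = 3, and the largest Jordan block has size 2 (the smallest k with rank((A + 4I)^k) = rank((A + 4I)^(k+1))).
For λ = 0: rank(A) = 3, and the largest Jordan block has size 2 (the smallest k with rank(A^k) = rank(A^(k+1))).

So m_A(x) = x^2(x + 4)^2.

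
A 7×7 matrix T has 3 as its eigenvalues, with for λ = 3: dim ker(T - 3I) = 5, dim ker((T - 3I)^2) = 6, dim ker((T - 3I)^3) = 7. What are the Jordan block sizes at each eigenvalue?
λ = 3: successive nullity increments [5, 1, 1] count blocks of size ≥ k; block sizes are [3, 1, 1, 1, 1].

Jordan blocks: (3, 3), (3, 1), (3, 1), (3, 1), (3, 1)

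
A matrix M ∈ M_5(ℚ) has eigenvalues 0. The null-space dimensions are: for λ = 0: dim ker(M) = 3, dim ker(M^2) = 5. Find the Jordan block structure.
Jordan blocks: (0, 2), (0, 2), (0, 1)

λ = 0: successive nullity increments [3, 2] count blocks of size ≥ k; block sizes are [2, 2, 1].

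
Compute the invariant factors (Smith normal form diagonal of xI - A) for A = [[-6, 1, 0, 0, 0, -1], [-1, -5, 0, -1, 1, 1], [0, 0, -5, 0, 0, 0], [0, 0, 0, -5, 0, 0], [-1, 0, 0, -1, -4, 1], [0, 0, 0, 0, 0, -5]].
The Jordan structure of A has elementary divisors (x + 5)^3, (x + 5), (x + 5), (x + 5). Arranging the block sizes at each eigenvalue in decreasing order and taking row products gives the invariant factors.

Invariant factors (smallest first, each dividing the next): x + 5, x + 5, x + 5, (x + 5)^3.

Check: the last factor (x + 5)^3 is the minimal polynomial, and the product (x + 5)^6 is the characteristic polynomial.

x + 5, x + 5, x + 5, (x + 5)^3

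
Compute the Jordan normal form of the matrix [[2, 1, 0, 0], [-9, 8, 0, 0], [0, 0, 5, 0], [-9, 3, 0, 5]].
J = [[5, 1, 0, 0], [0, 5, 0, 0], [0, 0, 5, 0], [0, 0, 0, 5]]

The characteristic polynomial is det(xI - A) = (x - 5)^4, so the eigenvalues are 5 (algebraic multiplicity 4).

For λ = 5: rank(A - 5I) = 1, rank((A - 5I)^2) = 0. The eigenspace has dimension 4 - 1 = 3, so there are 3 Jordan blocks; the rank sequence gives block sizes [2, 1, 1].

Assembling the blocks gives the Jordan form J above.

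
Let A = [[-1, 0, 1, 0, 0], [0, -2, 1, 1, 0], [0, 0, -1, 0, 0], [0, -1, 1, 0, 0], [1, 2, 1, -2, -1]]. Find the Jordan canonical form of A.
The characteristic polynomial is det(xI - A) = (x + 1)^5, so the eigenvalues are -1 (algebraic multiplicity 5).

For λ = -1: rank(A + I) = 3, rank((A + I)^2) = 1, rank((A + I)^3) = 0. The eigenspace has dimension 5 - 3 = 2, so there are 2 Jordan blocks; the rank sequence gives block sizes [3, 2].

Assembling the blocks gives the Jordan form J above.

J = [[-1, 1, 0, 0, 0], [0, -1, 1, 0, 0], [0, 0, -1, 0, 0], [0, 0, 0, -1, 1], [0, 0, 0, 0, -1]]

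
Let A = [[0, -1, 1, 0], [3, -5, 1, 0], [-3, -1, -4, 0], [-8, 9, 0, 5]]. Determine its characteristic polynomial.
xI - A = [[x, 1, -1, 0], [-3, x + 5, -1, 0], [3, 1, x + 4, 0], [8, -9, 0, x - 5]].

Expanding det(xI - A) along the first row:
det(xI - A) = + (x)·det([[x + 5, -1, 0], [1, x + 4, 0], [-9, 0, x - 5]]) - (1)·det([[-3, -1, 0], [3, x + 4, 0], [8, 0, x - 5]]) + (-1)·det([[-3, x + 5, 0], [3, 1, 0], [8, -9, x - 5]]) - (0)·det([[-3, x + 5, -1], [3, 1, x + 4], [8, -9, 0]]).

Evaluating gives χ_A(x) = x^4 + 4x^3 - 18x^2 - 108x - 135 = (x - 5)(x + 3)^3.

χ_A(x) = (x - 5)(x + 3)^3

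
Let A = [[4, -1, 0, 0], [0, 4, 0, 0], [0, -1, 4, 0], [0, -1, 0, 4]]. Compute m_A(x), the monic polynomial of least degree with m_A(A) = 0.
The characteristic polynomial factors as (x - 4)^4. The minimal polynomial is ∏(x - λ)^{k_λ} where k_λ is the size of the largest Jordan block at λ.

For λ = 4: rank(A - 4I) = 1, and the largest Jordan block has size 2 (the smallest k with rank((A - 4I)^k) = rank((A - 4I)^(k+1))).

So m_A(x) = (x - 4)^2.

m_A(x) = (x - 4)^2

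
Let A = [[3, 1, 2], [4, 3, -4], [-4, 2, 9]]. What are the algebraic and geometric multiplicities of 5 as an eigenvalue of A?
The characteristic polynomial is (x - 5)^3, so the factor x - 5 appears with exponent 3: the algebraic multiplicity is 3.

rank(A - 5I) = 1, so the eigenspace has dimension 3 - 1 = 2: the geometric multiplicity is 2.

Since 2 < 3, A is not diagonalizable.

algebraic multiplicity 3, geometric multiplicity 2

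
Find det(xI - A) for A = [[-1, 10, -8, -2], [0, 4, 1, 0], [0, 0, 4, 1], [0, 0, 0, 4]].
xI - A = [[x + 1, -10, 8, 2], [0, x - 4, -1, 0], [0, 0, x - 4, -1], [0, 0, 0, x - 4]].

Expanding det(xI - A) along the first row:
det(xI - A) = + (x + 1)·det([[x - 4, -1, 0], [0, x - 4, -1], [0, 0, x - 4]]) - (-10)·det([[0, -1, 0], [0, x - 4, -1], [0, 0, x - 4]]) + (8)·det([[0, x - 4, 0], [0, 0, -1], [0, 0, x - 4]]) - (2)·det([[0, x - 4, -1], [0, 0, x - 4], [0, 0, 0]]).

Evaluating gives χ_A(x) = x^4 - 11x^3 + 36x^2 - 16x - 64 = (x - 4)^3(x + 1).

χ_A(x) = (x - 4)^3(x + 1)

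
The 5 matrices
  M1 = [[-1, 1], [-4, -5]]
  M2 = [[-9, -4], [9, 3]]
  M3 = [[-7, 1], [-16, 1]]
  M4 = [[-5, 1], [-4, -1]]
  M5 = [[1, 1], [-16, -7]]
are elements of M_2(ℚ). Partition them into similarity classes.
1 class: {M1, M2, M3, M4, M5}

Characteristic polynomials: χ_{M1} = (x + 3)^2, χ_{M2} = (x + 3)^2, χ_{M3} = (x + 3)^2, χ_{M4} = (x + 3)^2, χ_{M5} = (x + 3)^2.

{M1, M2, M3, M4, M5}: invariant factors (x + 3)^2.

Matrices are similar if and only if their invariant-factor lists agree; the partition into similarity classes is {M1, M2, M3, M4, M5}.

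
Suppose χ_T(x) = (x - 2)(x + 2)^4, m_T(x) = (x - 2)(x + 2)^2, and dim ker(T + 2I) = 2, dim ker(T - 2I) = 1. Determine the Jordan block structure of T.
λ = -2: algebraic multiplicity 4 (exponent in χ_T), largest block size 2 (exponent in m_T), 2 blocks (geometric multiplicity). These force block sizes [2, 2].
λ = 2: algebraic multiplicity 1 (exponent in χ_T), largest block size 1 (exponent in m_T), 1 block (geometric multiplicity). This forces block sizes [1].

Jordan blocks: (-2, 2), (-2, 2), (2, 1)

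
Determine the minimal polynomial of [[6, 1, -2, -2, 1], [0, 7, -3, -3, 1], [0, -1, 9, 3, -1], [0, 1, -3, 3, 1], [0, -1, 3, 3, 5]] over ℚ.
The characteristic polynomial factors as (x - 6)^5. The minimal polynomial is ∏(x - λ)^{k_λ} where k_λ is the size of the largest Jordan block at λ.

For λ = 6: rank(A - 6I) = 2, and the largest Jordan block has size 2 (the smallest k with rank((A - 6I)^k) = rank((A - 6I)^(k+1))).

So m_A(x) = (x - 6)^2.

m_A(x) = (x - 6)^2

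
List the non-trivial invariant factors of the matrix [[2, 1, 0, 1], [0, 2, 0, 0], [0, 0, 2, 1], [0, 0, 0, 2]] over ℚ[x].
The Jordan structure of A has elementary divisors (x - 2)^2, (x - 2)^2. Arranging the block sizes at each eigenvalue in decreasing order and taking row products gives the invariant factors.

Invariant factors (smallest first, each dividing the next): (x - 2)^2, (x - 2)^2.

Check: the last factor (x - 2)^2 is the minimal polynomial, and the product (x - 2)^4 is the characteristic polynomial.

(x - 2)^2, (x - 2)^2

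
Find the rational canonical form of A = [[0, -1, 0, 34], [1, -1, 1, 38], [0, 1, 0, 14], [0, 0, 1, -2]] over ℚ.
The invariant factors of A (the non-unit diagonal entries of the Smith normal form of xI - A over ℚ[x]) are (x - 4)(x + 2)^2(x + 3), each dividing the next. The characteristic polynomial is their product, (x - 4)(x + 2)^2(x + 3).

The rational canonical form is the block-diagonal matrix of companion matrices C(f_i):
R = [[0, 0, 0, 48], [1, 0, 0, 52], [0, 1, 0, 12], [0, 0, 1, -3]].

R = [[0, 0, 0, 48], [1, 0, 0, 52], [0, 1, 0, 12], [0, 0, 1, -3]]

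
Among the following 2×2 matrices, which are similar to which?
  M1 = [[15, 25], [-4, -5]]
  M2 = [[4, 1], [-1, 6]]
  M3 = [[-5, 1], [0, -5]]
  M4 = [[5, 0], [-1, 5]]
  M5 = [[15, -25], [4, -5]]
Characteristic polynomials: χ_{M1} = (x - 5)^2, χ_{M2} = (x - 5)^2, χ_{M3} = (x + 5)^2, χ_{M4} = (x - 5)^2, χ_{M5} = (x - 5)^2.

{M1, M2, M4, M5}: invariant factors (x - 5)^2.

{M3}: invariant factors (x + 5)^2.

Matrices are similar if and only if their invariant-factor lists agree; the partition into similarity classes is {M1, M2, M4, M5}, {M3}.

2 classes: {M1, M2, M4, M5}, {M3}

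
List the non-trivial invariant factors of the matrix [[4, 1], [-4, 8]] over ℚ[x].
The Jordan structure of A has elementary divisors (x - 6)^2. Arranging the block sizes at each eigenvalue in decreasing order and taking row products gives the invariant factors.

Invariant factors (smallest first, each dividing the next): (x - 6)^2.

Check: the last factor (x - 6)^2 is the minimal polynomial, and the product (x - 6)^2 is the characteristic polynomial.

(x - 6)^2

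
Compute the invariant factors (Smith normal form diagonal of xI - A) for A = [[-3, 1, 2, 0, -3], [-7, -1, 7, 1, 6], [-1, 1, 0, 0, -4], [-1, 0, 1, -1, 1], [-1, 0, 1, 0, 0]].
(x + 1)^2, (x + 1)^3

The Jordan structure of A has elementary divisors (x + 1)^3, (x + 1)^2. Arranging the block sizes at each eigenvalue in decreasing order and taking row products gives the invariant factors.

Invariant factors (smallest first, each dividing the next): (x + 1)^2, (x + 1)^3.

Check: the last factor (x + 1)^3 is the minimal polynomial, and the product (x + 1)^5 is the characteristic polynomial.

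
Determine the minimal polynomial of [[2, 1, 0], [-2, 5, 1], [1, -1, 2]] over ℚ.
m_A(x) = (x - 3)^3

The characteristic polynomial factors as (x - 3)^3. The minimal polynomial is ∏(x - λ)^{k_λ} where k_λ is the size of the largest Jordan block at λ.

For λ = 3: rank(A - 3I) = 2, and the largest Jordan block has size 3 (the smallest k with rank((A - 3I)^k) = rank((A - 3I)^(k+1))).

So m_A(x) = (x - 3)^3.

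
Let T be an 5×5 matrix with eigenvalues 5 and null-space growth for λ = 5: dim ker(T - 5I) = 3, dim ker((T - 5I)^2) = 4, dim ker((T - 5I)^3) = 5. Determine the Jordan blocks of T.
Jordan blocks: (5, 3), (5, 1), (5, 1)

λ = 5: successive nullity increments [3, 1, 1] count blocks of size ≥ k; block sizes are [3, 1, 1].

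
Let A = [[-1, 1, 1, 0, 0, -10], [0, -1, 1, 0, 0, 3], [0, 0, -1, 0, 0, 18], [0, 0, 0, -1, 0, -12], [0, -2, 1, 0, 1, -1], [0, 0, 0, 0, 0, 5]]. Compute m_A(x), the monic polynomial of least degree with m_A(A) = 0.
m_A(x) = (x - 5)(x - 1)(x + 1)^3

The characteristic polynomial factors as (x - 5)(x - 1)(x + 1)^4. The minimal polynomial is ∏(x - λ)^{k_λ} where k_λ is the size of the largest Jordan block at λ.

For λ = -1: rank(A + I) = 4, and the largest Jordan block has size 3 (the smallest k with rank((A + I)^k) = rank((A + I)^(k+1))).
For λ = 1: rank(A - I) = 5, and the largest Jordan block has size 1 (the smallest k with rank((A - I)^k) = rank((A - I)^(k+1))).
For λ = 5: rank(A - 5I) = 5, and the largest Jordan block has size 1 (the smallest k with rank((A - 5I)^k) = rank((A - 5I)^(k+1))).

So m_A(x) = (x - 5)(x - 1)(x + 1)^3.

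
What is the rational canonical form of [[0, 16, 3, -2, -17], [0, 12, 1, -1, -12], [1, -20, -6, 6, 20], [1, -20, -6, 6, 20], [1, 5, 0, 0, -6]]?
The invariant factors of A (the non-unit diagonal entries of the Smith normal form of xI - A over ℚ[x]) are x(x - 6)(x^3 + 4x - 2), each dividing the next. The characteristic polynomial is their product, x(x - 6)(x^3 + 4x - 2).

The rational canonical form is the block-diagonal matrix of companion matrices C(f_i):
R = [[0, 0, 0, 0, 0], [1, 0, 0, 0, -12], [0, 1, 0, 0, 26], [0, 0, 1, 0, -4], [0, 0, 0, 1, 6]].

Note the characteristic polynomial does not split into linear factors over ℚ, so A has no Jordan form over ℚ; the rational canonical form exists over any field.

R = [[0, 0, 0, 0, 0], [1, 0, 0, 0, -12], [0, 1, 0, 0, 26], [0, 0, 1, 0, -4], [0, 0, 0, 1, 6]]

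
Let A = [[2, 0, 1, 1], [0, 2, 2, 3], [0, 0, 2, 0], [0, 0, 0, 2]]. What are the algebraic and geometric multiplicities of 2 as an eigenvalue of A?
The characteristic polynomial is (x - 2)^4, so the factor x - 2 appears with exponent 4: the algebraic multiplicity is 4.

rank(A - 2I) = 2, so the eigenspace has dimension 4 - 2 = 2: the geometric multiplicity is 2.

Since 2 < 4, A is not diagonalizable.

algebraic multiplicity 4, geometric multiplicity 2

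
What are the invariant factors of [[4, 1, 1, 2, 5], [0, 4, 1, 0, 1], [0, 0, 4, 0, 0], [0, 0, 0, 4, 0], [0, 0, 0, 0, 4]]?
x - 4, x - 4, (x - 4)^3

The Jordan structure of A has elementary divisors (x - 4)^3, (x - 4), (x - 4). Arranging the block sizes at each eigenvalue in decreasing order and taking row products gives the invariant factors.

Invariant factors (smallest first, each dividing the next): x - 4, x - 4, (x - 4)^3.

Check: the last factor (x - 4)^3 is the minimal polynomial, and the product (x - 4)^5 is the characteristic polynomial.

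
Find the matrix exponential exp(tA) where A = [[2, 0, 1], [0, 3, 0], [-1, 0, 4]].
A has Jordan form J = [[3, 1, 0], [0, 3, 0], [0, 0, 3]] with A = PJP^{-1}, so e^{tA} = P e^{tJ} P^{-1}.

For a Jordan block J_k(λ), e^{tJ_k(λ)} = e^{λt} · (I + tN + t^2 N^2/2! + ... + t^{k-1} N^{k-1}/(k-1)!) where N is the nilpotent superdiagonal part.

Assembling the blocks and conjugating back gives the entries of e^{tA} as shown above.

e^{tA} = [[(1 - t)*e^{3*t}, 0, t*e^{3*t}], [0, e^{3*t}, 0], [-t*e^{3*t}, 0, (t + 1)*e^{3*t}]]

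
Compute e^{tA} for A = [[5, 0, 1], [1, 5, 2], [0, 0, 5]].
e^{tA} = [[e^{5*t}, 0, t*e^{5*t}], [t*e^{5*t}, e^{5*t}, t*(t + 4)*e^{5*t}/2], [0, 0, e^{5*t}]]

A has Jordan form J = [[5, 1, 0], [0, 5, 1], [0, 0, 5]] with A = PJP^{-1}, so e^{tA} = P e^{tJ} P^{-1}.

For a Jordan block J_k(λ), e^{tJ_k(λ)} = e^{λt} · (I + tN + t^2 N^2/2! + ... + t^{k-1} N^{k-1}/(k-1)!) where N is the nilpotent superdiagonal part.

Assembling the blocks and conjugating back gives the entries of e^{tA} as shown above.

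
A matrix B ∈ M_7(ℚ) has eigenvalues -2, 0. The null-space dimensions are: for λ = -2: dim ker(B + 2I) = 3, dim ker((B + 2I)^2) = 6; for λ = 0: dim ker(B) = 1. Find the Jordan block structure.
λ = -2: successive nullity increments [3, 3] count blocks of size ≥ k; block sizes are [2, 2, 2].
λ = 0: successive nullity increments [1] count blocks of size ≥ k; block sizes are [1].

Jordan blocks: (-2, 2), (-2, 2), (-2, 2), (0, 1)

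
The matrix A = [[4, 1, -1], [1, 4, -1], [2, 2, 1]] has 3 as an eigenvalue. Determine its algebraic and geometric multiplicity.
The characteristic polynomial is (x - 3)^3, so the factor x - 3 appears with exponent 3: the algebraic multiplicity is 3.

rank(A - 3I) = 1, so the eigenspace has dimension 3 - 1 = 2: the geometric multiplicity is 2.

Since 2 < 3, A is not diagonalizable.

algebraic multiplicity 3, geometric multiplicity 2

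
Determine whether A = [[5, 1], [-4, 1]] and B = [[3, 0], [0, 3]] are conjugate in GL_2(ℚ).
Both have characteristic polynomial (x - 3)^2, but the minimal polynomial of A is (x - 3)^2 while the minimal polynomial of B is x - 3. The minimal polynomial is a similarity invariant, so A and B are not similar.

No.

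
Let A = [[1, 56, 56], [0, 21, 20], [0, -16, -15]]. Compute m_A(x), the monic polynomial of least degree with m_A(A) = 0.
The characteristic polynomial factors as (x - 5)(x - 1)^2. The minimal polynomial is ∏(x - λ)^{k_λ} where k_λ is the size of the largest Jordan block at λ.

For λ = 1: rank(A - I) = 1, and the largest Jordan block has size 1 (the smallest k with rank((A - I)^k) = rank((A - I)^(k+1))).
For λ = 5: rank(A - 5I) = 2, and the largest Jordan block has size 1 (the smallest k with rank((A - 5I)^k) = rank((A - 5I)^(k+1))).

So m_A(x) = (x - 5)(x - 1).

m_A(x) = (x - 5)(x - 1)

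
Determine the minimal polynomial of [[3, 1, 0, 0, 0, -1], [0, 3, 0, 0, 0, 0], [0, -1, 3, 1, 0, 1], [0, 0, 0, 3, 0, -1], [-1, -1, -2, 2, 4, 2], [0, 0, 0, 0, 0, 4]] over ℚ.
The characteristic polynomial factors as (x - 4)^2(x - 3)^4. The minimal polynomial is ∏(x - λ)^{k_λ} where k_λ is the size of the largest Jordan block at λ.

For λ = 3: rank(A - 3I) = 4, and the largest Jordan block has size 2 (the smallest k with rank((A - 3I)^k) = rank((A - 3I)^(k+1))).
For λ = 4: rank(A - 4I) = 5, and the largest Jordan block has size 2 (the smallest k with rank((A - 4I)^k) = rank((A - 4I)^(k+1))).

So m_A(x) = (x - 4)^2(x - 3)^2.

m_A(x) = (x - 4)^2(x - 3)^2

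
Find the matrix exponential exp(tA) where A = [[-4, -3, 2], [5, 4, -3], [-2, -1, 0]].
A has Jordan form J = [[0, 1, 0], [0, 0, 1], [0, 0, 0]] with A = PJP^{-1}, so e^{tA} = P e^{tJ} P^{-1}.

For a Jordan block J_k(λ), e^{tJ_k(λ)} = e^{λt} · (I + tN + t^2 N^2/2! + ... + t^{k-1} N^{k-1}/(k-1)!) where N is the nilpotent superdiagonal part.

Assembling the blocks and conjugating back gives the entries of e^{tA} as shown above.

e^{tA} = [[-3*t^2/2 - 4*t + 1, t*(-t - 3), t*(t + 4)/2], [t*(3*t + 5), 2*t^2 + 4*t + 1, t*(-t - 3)], [t*(3*t - 4)/2, t*(t - 1), 1 - t^2/2]]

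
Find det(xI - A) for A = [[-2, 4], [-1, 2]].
xI - A = [[x + 2, -4], [1, x - 2]].

Expanding det(xI - A) along the first row:
det(xI - A) = + (x + 2)·det([[x - 2]]) - (-4)·det([[1]]).

Evaluating gives χ_A(x) = x^2.

χ_A(x) = x^2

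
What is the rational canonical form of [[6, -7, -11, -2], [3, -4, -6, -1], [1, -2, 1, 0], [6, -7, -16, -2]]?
The invariant factors of A (the non-unit diagonal entries of the Smith normal form of xI - A over ℚ[x]) are (x - 1)(x^3 - 3x + 5), each dividing the next. The characteristic polynomial is their product, (x - 1)(x^3 - 3x + 5).

The rational canonical form is the block-diagonal matrix of companion matrices C(f_i):
R = [[0, 0, 0, 5], [1, 0, 0, -8], [0, 1, 0, 3], [0, 0, 1, 1]].

Note the characteristic polynomial does not split into linear factors over ℚ, so A has no Jordan form over ℚ; the rational canonical form exists over any field.

R = [[0, 0, 0, 5], [1, 0, 0, -8], [0, 1, 0, 3], [0, 0, 1, 1]]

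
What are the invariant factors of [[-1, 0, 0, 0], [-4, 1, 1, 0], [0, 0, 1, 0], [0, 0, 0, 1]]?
The Jordan structure of A has elementary divisors (x + 1), (x - 1)^2, (x - 1). Arranging the block sizes at each eigenvalue in decreasing order and taking row products gives the invariant factors.

Invariant factors (smallest first, each dividing the next): x - 1, (x - 1)^2(x + 1).

Check: the last factor (x - 1)^2(x + 1) is the minimal polynomial, and the product (x - 1)^3(x + 1) is the characteristic polynomial.

x - 1, (x - 1)^2(x + 1)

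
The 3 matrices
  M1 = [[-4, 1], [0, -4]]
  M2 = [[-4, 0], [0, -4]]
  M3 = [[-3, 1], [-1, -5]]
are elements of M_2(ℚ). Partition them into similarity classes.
2 classes: {M1, M3}, {M2}

Characteristic polynomials: χ_{M1} = (x + 4)^2, χ_{M2} = (x + 4)^2, χ_{M3} = (x + 4)^2.

{M1, M3}: invariant factors (x + 4)^2.

{M2}: invariant factors x + 4, x + 4.

Matrices are similar if and only if their invariant-factor lists agree; the partition into similarity classes is {M1, M3}, {M2}.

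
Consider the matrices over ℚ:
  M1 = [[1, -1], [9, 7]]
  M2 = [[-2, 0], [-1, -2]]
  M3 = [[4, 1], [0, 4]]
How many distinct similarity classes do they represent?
Characteristic polynomials: χ_{M1} = (x - 4)^2, χ_{M2} = (x + 2)^2, χ_{M3} = (x - 4)^2.

{M1, M3}: invariant factors (x - 4)^2.

{M2}: invariant factors (x + 2)^2.

Matrices are similar if and only if their invariant-factor lists agree; the partition into similarity classes is {M1, M3}, {M2}.

2 classes: {M1, M3}, {M2}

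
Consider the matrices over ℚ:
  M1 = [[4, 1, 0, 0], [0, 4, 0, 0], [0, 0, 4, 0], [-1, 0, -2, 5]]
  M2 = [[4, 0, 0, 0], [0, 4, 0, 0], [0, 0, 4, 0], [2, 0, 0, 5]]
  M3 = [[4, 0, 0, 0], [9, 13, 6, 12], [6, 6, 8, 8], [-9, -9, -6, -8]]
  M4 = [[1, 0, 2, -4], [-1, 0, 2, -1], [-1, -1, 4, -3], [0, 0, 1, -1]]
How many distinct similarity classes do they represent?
Characteristic polynomials: χ_{M1} = (x - 5)(x - 4)^3, χ_{M2} = (x - 5)(x - 4)^3, χ_{M3} = (x - 5)(x - 4)^3, χ_{M4} = (x - 1)^4.

{M1}: invariant factors x - 4, (x - 5)(x - 4)^2.

{M2, M3}: invariant factors x - 4, x - 4, (x - 5)(x - 4).

{M4}: invariant factors x - 1, (x - 1)^3.

Matrices are similar if and only if their invariant-factor lists agree; the partition into similarity classes is {M1}, {M2, M3}, {M4}.

3 classes: {M1}, {M2, M3}, {M4}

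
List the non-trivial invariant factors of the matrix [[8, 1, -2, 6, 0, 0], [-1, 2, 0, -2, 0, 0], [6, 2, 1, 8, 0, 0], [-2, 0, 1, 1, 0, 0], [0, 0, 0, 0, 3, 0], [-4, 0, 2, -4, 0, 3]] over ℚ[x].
x - 3, x - 3, (x - 3)^2, (x - 3)^2

The Jordan structure of A has elementary divisors (x - 3)^2, (x - 3)^2, (x - 3), (x - 3). Arranging the block sizes at each eigenvalue in decreasing order and taking row products gives the invariant factors.

Invariant factors (smallest first, each dividing the next): x - 3, x - 3, (x - 3)^2, (x - 3)^2.

Check: the last factor (x - 3)^2 is the minimal polynomial, and the product (x - 3)^6 is the characteristic polynomial.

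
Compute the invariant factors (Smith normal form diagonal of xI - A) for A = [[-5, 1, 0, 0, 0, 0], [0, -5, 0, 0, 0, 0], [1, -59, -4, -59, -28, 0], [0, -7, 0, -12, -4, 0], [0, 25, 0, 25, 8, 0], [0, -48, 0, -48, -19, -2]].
(x + 2)^3(x + 4)(x + 5)^2

The Jordan structure of A has elementary divisors (x + 5)^2, (x + 4), (x + 2)^3. Arranging the block sizes at each eigenvalue in decreasing order and taking row products gives the invariant factors.

Invariant factors (smallest first, each dividing the next): (x + 2)^3(x + 4)(x + 5)^2.

Check: the last factor (x + 2)^3(x + 4)(x + 5)^2 is the minimal polynomial, and the product (x + 2)^3(x + 4)(x + 5)^2 is the characteristic polynomial.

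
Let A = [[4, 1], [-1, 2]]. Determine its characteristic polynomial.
χ_A(x) = (x - 3)^2

xI - A = [[x - 4, -1], [1, x - 2]].

Expanding det(xI - A) along the first row:
det(xI - A) = + (x - 4)·det([[x - 2]]) - (-1)·det([[1]]).

Evaluating gives χ_A(x) = x^2 - 6x + 9 = (x - 3)^2.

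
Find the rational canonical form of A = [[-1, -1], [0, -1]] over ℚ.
The invariant factors of A (the non-unit diagonal entries of the Smith normal form of xI - A over ℚ[x]) are (x + 1)^2, each dividing the next. The characteristic polynomial is their product, (x + 1)^2.

The rational canonical form is the block-diagonal matrix of companion matrices C(f_i):
R = [[0, -1], [1, -2]].

R = [[0, -1], [1, -2]]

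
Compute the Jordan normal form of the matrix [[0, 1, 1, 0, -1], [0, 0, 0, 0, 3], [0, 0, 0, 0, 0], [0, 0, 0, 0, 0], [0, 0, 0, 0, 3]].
J = [[0, 1, 0, 0, 0], [0, 0, 0, 0, 0], [0, 0, 0, 0, 0], [0, 0, 0, 0, 0], [0, 0, 0, 0, 3]]

The characteristic polynomial is det(xI - A) = x^4(x - 3), so the eigenvalues are 0 (algebraic multiplicity 4), 3 (algebraic multiplicity 1).

For λ = 0: rank(A) = 2, rank(A^2) = 1. The eigenspace has dimension 5 - 2 = 3, so there are 3 Jordan blocks; the rank sequence gives block sizes [2, 1, 1].

For λ = 3: algebraic multiplicity 1 gives one 1×1 block.

Assembling the blocks gives the Jordan form J above.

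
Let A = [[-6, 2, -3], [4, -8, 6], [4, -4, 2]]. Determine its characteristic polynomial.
χ_A(x) = (x + 4)^3

xI - A = [[x + 6, -2, 3], [-4, x + 8, -6], [-4, 4, x - 2]].

Expanding det(xI - A) along the first row:
det(xI - A) = + (x + 6)·det([[x + 8, -6], [4, x - 2]]) - (-2)·det([[-4, -6], [-4, x - 2]]) + (3)·det([[-4, x + 8], [-4, 4]]).

Evaluating gives χ_A(x) = x^3 + 12x^2 + 48x + 64 = (x + 4)^3.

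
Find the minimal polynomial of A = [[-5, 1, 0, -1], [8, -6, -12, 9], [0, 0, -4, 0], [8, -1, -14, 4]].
The characteristic polynomial factors as (x - 3)(x + 4)(x + 5)^2. The minimal polynomial is ∏(x - λ)^{k_λ} where k_λ is the size of the largest Jordan block at λ.

For λ = -5: rank(A + 5I) = 3, and the largest Jordan block has size 2 (the smallest k with rank((A + 5I)^k) = rank((A + 5I)^(k+1))).
For λ = -4: rank(A + 4I) = 3, and the largest Jordan block has size 1 (the smallest k with rank((A + 4I)^k) = rank((A + 4I)^(k+1))).
For λ = 3: rank(A - 3I) = 3, and the largest Jordan block has size 1 (the smallest k with rank((A - 3I)^k) = rank((A - 3I)^(k+1))).

So m_A(x) = (x - 3)(x + 4)(x + 5)^2.

m_A(x) = (x - 3)(x + 4)(x + 5)^2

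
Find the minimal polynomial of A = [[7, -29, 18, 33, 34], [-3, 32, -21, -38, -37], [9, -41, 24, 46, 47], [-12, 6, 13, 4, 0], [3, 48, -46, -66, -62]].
The characteristic polynomial factors as (x - 1)^5. The minimal polynomial is ∏(x - λ)^{k_λ} where k_λ is the size of the largest Jordan block at λ.

For λ = 1: rank(A - I) = 3, and the largest Jordan block has size 3 (the smallest k with rank((A - I)^k) = rank((A - I)^(k+1))).

So m_A(x) = (x - 1)^3.

m_A(x) = (x - 1)^3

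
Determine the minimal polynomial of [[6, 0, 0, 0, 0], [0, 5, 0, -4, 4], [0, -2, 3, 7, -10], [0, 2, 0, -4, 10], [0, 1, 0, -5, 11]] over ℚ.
m_A(x) = (x - 6)(x - 3)^2

The characteristic polynomial factors as (x - 6)^2(x - 3)^3. The minimal polynomial is ∏(x - λ)^{k_λ} where k_λ is the size of the largest Jordan block at λ.

For λ = 3: rank(A - 3I) = 3, and the largest Jordan block has size 2 (the smallest k with rank((A - 3I)^k) = rank((A - 3I)^(k+1))).
For λ = 6: rank(A - 6I) = 3, and the largest Jordan block has size 1 (the smallest k with rank((A - 6I)^k) = rank((A - 6I)^(k+1))).

So m_A(x) = (x - 6)(x - 3)^2.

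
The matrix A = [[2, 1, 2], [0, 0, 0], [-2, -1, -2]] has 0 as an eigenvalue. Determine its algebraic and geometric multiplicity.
The characteristic polynomial is x^3, so the factor x appears with exponent 3: the algebraic multiplicity is 3.

rank(A) = 1, so the eigenspace has dimension 3 - 1 = 2: the geometric multiplicity is 2.

Since 2 < 3, A is not diagonalizable.

algebraic multiplicity 3, geometric multiplicity 2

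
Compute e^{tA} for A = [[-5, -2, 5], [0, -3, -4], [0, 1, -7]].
e^{tA} = [[e^{-5*t}, t*(t - 4)*e^{-5*t}/2, t*(5 - t)*e^{-5*t}], [0, (2*t + 1)*e^{-5*t}, -4*t*e^{-5*t}], [0, t*e^{-5*t}, (1 - 2*t)*e^{-5*t}]]

A has Jordan form J = [[-5, 1, 0], [0, -5, 1], [0, 0, -5]] with A = PJP^{-1}, so e^{tA} = P e^{tJ} P^{-1}.

For a Jordan block J_k(λ), e^{tJ_k(λ)} = e^{λt} · (I + tN + t^2 N^2/2! + ... + t^{k-1} N^{k-1}/(k-1)!) where N is the nilpotent superdiagonal part.

Assembling the blocks and conjugating back gives the entries of e^{tA} as shown above.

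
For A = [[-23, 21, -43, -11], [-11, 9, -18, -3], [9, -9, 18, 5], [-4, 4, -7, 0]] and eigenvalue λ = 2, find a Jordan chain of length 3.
v_1 = [[0, 1, 0, 2]]^T, v_2 = [[-1, 1, 1, 0]]^T, v_3 = [[3, 0, -2, 1]]^T

We seek v_1 ∈ ker((A - 2I)^3) \ ker((A - 2I)^2), then set v_{i+1} = (A - 2I) v_i.

One such chain is v_1 = [[0, 1, 0, 2]]^T, v_2 = [[-1, 1, 1, 0]]^T, v_3 = [[3, 0, -2, 1]]^T. Check: (A - 2I) v_3 = [[0, 0, 0, 0]]^T = 0.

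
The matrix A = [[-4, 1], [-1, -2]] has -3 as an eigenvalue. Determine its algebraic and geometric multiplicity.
The characteristic polynomial is (x + 3)^2, so the factor x + 3 appears with exponent 2: the algebraic multiplicity is 2.

rank(A + 3I) = 1, so the eigenspace has dimension 2 - 1 = 1: the geometric multiplicity is 1.

Since 1 < 2, A is not diagonalizable.

algebraic multiplicity 2, geometric multiplicity 1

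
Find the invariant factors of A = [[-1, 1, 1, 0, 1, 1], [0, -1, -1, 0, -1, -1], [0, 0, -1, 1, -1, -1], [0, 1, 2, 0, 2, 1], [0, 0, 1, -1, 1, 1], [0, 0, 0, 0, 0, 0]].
x, x^3(x + 1)^2

The Jordan structure of A has elementary divisors (x + 1)^2, x^3, x. Arranging the block sizes at each eigenvalue in decreasing order and taking row products gives the invariant factors.

Invariant factors (smallest first, each dividing the next): x, x^3(x + 1)^2.

Check: the last factor x^3(x + 1)^2 is the minimal polynomial, and the product x^4(x + 1)^2 is the characteristic polynomial.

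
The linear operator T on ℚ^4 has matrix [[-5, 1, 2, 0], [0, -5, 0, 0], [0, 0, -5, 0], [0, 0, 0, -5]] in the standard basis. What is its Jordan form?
J = [[-5, 1, 0, 0], [0, -5, 0, 0], [0, 0, -5, 0], [0, 0, 0, -5]]

The characteristic polynomial is det(xI - A) = (x + 5)^4, so the eigenvalues are -5 (algebraic multiplicity 4).

For λ = -5: rank(A + 5I) = 1, rank((A + 5I)^2) = 0. The eigenspace has dimension 4 - 1 = 3, so there are 3 Jordan blocks; the rank sequence gives block sizes [2, 1, 1].

Assembling the blocks gives the Jordan form J above.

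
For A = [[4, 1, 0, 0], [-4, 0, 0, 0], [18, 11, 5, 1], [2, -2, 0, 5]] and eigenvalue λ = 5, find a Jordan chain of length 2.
v_1 = [[0, 0, 0, 1]]^T, v_2 = [[0, 0, 1, 0]]^T

We seek v_1 ∈ ker((A - 5I)^2) \ ker(A - 5I), then set v_{i+1} = (A - 5I) v_i.

One such chain is v_1 = [[0, 0, 0, 1]]^T, v_2 = [[0, 0, 1, 0]]^T. Check: (A - 5I) v_2 = [[0, 0, 0, 0]]^T = 0.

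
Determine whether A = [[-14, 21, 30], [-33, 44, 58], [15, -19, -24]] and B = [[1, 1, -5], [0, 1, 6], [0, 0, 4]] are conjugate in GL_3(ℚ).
Yes.

Two matrices over a field are similar if and only if they have the same invariant factors.

Both A and B have characteristic polynomial (x - 4)(x - 1)^2 and minimal polynomial (x - 4)(x - 1)^2. Computing further, both have invariant factors (x - 4)(x - 1)^2. Hence A and B are similar.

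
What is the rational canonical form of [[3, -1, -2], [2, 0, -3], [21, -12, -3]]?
R = [[0, 0, -3], [1, 0, 1], [0, 1, 0]]

The invariant factors of A (the non-unit diagonal entries of the Smith normal form of xI - A over ℚ[x]) are x^3 - x + 3, each dividing the next. The characteristic polynomial is their product, x^3 - x + 3.

The rational canonical form is the block-diagonal matrix of companion matrices C(f_i):
R = [[0, 0, -3], [1, 0, 1], [0, 1, 0]].

Note the characteristic polynomial does not split into linear factors over ℚ, so A has no Jordan form over ℚ; the rational canonical form exists over any field.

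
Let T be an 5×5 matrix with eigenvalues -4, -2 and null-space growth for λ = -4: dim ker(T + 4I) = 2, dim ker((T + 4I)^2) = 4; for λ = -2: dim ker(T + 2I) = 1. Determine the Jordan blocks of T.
λ = -4: successive nullity increments [2, 2] count blocks of size ≥ k; block sizes are [2, 2].
λ = -2: successive nullity increments [1] count blocks of size ≥ k; block sizes are [1].

Jordan blocks: (-4, 2), (-4, 2), (-2, 1)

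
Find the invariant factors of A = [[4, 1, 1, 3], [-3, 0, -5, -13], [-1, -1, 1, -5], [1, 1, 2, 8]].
The Jordan structure of A has elementary divisors (x - 3)^2, (x - 3), (x - 4). Arranging the block sizes at each eigenvalue in decreasing order and taking row products gives the invariant factors.

Invariant factors (smallest first, each dividing the next): x - 3, (x - 4)(x - 3)^2.

Check: the last factor (x - 4)(x - 3)^2 is the minimal polynomial, and the product (x - 4)(x - 3)^3 is the characteristic polynomial.

x - 3, (x - 4)(x - 3)^2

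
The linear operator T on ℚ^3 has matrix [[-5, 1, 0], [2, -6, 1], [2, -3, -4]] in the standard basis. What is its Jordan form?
J = [[-5, 1, 0], [0, -5, 1], [0, 0, -5]]

The characteristic polynomial is det(xI - A) = (x + 5)^3, so the eigenvalues are -5 (algebraic multiplicity 3).

For λ = -5: rank(A + 5I) = 2, rank((A + 5I)^2) = 1, rank((A + 5I)^3) = 0. The eigenspace has dimension 3 - 2 = 1, so there is 1 Jordan block; the rank sequence gives block sizes [3].

Assembling the blocks gives the Jordan form J above.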